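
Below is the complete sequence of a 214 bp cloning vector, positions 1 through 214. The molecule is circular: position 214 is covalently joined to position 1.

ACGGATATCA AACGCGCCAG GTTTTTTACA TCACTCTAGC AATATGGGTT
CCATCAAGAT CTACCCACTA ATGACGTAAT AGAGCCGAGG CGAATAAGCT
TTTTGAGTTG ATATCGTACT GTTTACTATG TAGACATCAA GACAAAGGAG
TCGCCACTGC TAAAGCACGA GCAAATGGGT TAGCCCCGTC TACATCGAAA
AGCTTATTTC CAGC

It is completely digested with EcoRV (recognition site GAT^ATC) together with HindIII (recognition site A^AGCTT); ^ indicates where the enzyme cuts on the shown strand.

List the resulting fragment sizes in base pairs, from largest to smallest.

EcoRV sites (GATATC) start at positions 4, 110.
EcoRV cuts after base 3 of each site, so after positions 6, 112.
HindIII sites (AAGCTT) start at positions 96, 200.
HindIII cuts after the first base of each site, so after positions 96, 200.
Combined cut positions: 6, 96, 112, 200.
Circular molecule, 4 cuts → 4 fragments:
  7–96 → 90 bp
  97–112 → 16 bp
  113–200 → 88 bp
  201–214 then 1–6 → 14 + 6 = 20 bp
Sorted largest to smallest: 90, 88, 20, 16 bp.

90, 88, 20, 16 bp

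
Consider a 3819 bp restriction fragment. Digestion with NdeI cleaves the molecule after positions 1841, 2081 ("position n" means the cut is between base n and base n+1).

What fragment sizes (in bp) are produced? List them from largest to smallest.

Linear molecule, 2 cuts → 3 fragments:
  1841 − 0 = 1841 bp
  2081 − 1841 = 240 bp
  3819 − 2081 = 1738 bp
Sorted largest to smallest: 1841, 1738, 240 bp.

1841, 1738, 240 bp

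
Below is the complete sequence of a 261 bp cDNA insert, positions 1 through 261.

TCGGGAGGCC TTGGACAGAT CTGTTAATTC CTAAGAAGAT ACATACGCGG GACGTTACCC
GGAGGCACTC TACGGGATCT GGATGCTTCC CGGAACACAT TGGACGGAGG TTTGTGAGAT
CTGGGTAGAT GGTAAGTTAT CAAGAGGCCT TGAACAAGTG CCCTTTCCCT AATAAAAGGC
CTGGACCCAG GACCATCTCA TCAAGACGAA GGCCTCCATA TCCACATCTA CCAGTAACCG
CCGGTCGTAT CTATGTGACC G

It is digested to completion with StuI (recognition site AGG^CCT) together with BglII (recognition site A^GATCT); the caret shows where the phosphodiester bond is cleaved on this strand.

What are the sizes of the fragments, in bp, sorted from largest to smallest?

100, 49, 33, 32, 30, 9, 8 bp

StuI sites (AGGCCT) start at positions 6, 145, 177, 210.
StuI cuts after base 3 of each site, so after positions 8, 147, 179, 212.
BglII sites (AGATCT) start at positions 17, 117.
BglII cuts after the first base of each site, so after positions 17, 117.
Combined cut positions: 8, 17, 117, 147, 179, 212.
Linear molecule, 6 cuts → 7 fragments:
  1–8 → 8 bp
  9–17 → 9 bp
  18–117 → 100 bp
  118–147 → 30 bp
  148–179 → 32 bp
  180–212 → 33 bp
  213–261 → 49 bp
Sorted largest to smallest: 100, 49, 33, 32, 30, 9, 8 bp.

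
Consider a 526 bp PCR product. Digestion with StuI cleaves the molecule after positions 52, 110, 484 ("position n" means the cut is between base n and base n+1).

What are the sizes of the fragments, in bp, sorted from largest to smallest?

374, 58, 52, 42 bp

Linear molecule, 3 cuts → 4 fragments:
  52 − 0 = 52 bp
  110 − 52 = 58 bp
  484 − 110 = 374 bp
  526 − 484 = 42 bp
Sorted largest to smallest: 374, 58, 52, 42 bp.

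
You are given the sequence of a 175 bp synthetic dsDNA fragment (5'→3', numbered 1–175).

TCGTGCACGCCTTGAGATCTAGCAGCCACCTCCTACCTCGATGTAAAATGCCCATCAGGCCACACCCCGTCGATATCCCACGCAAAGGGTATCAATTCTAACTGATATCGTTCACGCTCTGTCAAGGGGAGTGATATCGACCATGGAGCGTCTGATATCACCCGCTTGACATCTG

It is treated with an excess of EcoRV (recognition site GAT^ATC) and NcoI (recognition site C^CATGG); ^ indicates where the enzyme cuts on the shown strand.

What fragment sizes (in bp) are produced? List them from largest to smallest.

74, 32, 29, 19, 15, 6 bp

EcoRV sites (GATATC) start at positions 72, 104, 133, 154.
EcoRV cuts after base 3 of each site, so after positions 74, 106, 135, 156.
The NcoI site (CCATGG) starts at position 141.
NcoI cuts after the first base of each site, so after position 141.
Combined cut positions: 74, 106, 135, 141, 156.
Linear molecule, 5 cuts → 6 fragments:
  1–74 → 74 bp
  75–106 → 32 bp
  107–135 → 29 bp
  136–141 → 6 bp
  142–156 → 15 bp
  157–175 → 19 bp
Sorted largest to smallest: 74, 32, 29, 19, 15, 6 bp.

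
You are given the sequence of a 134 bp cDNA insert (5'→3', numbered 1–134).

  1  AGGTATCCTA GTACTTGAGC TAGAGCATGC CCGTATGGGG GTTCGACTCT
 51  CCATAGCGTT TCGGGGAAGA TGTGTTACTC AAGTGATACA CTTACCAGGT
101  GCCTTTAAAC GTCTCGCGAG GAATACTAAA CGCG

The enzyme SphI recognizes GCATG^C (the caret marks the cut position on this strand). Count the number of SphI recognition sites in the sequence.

GCATGC occurs starting at position 25.
SphI cuts at 1 site.

1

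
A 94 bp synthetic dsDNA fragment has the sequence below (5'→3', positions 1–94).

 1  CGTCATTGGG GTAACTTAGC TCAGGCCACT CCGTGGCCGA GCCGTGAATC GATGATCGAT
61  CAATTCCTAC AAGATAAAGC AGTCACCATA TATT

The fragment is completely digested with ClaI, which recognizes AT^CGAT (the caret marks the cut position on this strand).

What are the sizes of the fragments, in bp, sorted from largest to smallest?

49, 38, 7 bp

ClaI sites (ATCGAT) start at positions 48, 55.
ClaI cuts after base 2 of each site, so after positions 49, 56.
Linear molecule, 2 cuts → 3 fragments:
  1–49 → 49 bp
  50–56 → 7 bp
  57–94 → 38 bp
Sorted largest to smallest: 49, 38, 7 bp.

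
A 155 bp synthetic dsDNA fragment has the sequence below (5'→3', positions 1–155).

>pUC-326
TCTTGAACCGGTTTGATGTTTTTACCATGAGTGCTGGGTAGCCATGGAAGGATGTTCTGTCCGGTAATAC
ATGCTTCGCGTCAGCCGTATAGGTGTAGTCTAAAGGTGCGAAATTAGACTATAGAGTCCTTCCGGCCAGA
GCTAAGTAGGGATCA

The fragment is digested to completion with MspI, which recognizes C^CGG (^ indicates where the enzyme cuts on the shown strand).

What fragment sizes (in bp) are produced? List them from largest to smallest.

MspI sites (CCGG) start at positions 8, 61, 132.
MspI cuts after the first base of each site, so after positions 8, 61, 132.
Linear molecule, 3 cuts → 4 fragments:
  1–8 → 8 bp
  9–61 → 53 bp
  62–132 → 71 bp
  133–155 → 23 bp
Sorted largest to smallest: 71, 53, 23, 8 bp.

71, 53, 23, 8 bp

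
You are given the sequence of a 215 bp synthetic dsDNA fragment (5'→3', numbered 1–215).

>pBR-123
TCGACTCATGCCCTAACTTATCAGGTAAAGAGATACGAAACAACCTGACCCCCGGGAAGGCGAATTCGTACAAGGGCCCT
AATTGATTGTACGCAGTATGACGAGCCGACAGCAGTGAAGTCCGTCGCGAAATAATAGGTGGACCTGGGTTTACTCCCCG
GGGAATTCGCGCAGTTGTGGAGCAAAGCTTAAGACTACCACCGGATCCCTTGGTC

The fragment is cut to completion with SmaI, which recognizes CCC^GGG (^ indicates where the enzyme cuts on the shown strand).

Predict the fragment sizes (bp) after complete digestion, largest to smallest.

106, 56, 53 bp

SmaI sites (CCCGGG) start at positions 51, 157.
SmaI cuts after base 3 of each site, so after positions 53, 159.
Linear molecule, 2 cuts → 3 fragments:
  1–53 → 53 bp
  54–159 → 106 bp
  160–215 → 56 bp
Sorted largest to smallest: 106, 56, 53 bp.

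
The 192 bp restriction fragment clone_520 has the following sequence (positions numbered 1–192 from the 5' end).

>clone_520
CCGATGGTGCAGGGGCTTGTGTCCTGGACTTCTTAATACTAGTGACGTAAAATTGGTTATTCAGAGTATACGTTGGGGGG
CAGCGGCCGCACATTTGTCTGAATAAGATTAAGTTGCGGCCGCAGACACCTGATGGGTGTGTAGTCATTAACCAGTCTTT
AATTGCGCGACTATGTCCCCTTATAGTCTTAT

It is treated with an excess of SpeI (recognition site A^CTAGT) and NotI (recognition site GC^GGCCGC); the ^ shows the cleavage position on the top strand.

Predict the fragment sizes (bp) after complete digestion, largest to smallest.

The SpeI site (ACTAGT) starts at position 38.
SpeI cuts after the first base of each site, so after position 38.
NotI sites (GCGGCCGC) start at positions 83, 116.
NotI cuts after base 2 of each site, so after positions 84, 117.
Combined cut positions: 38, 84, 117.
Linear molecule, 3 cuts → 4 fragments:
  1–38 → 38 bp
  39–84 → 46 bp
  85–117 → 33 bp
  118–192 → 75 bp
Sorted largest to smallest: 75, 46, 38, 33 bp.

75, 46, 38, 33 bp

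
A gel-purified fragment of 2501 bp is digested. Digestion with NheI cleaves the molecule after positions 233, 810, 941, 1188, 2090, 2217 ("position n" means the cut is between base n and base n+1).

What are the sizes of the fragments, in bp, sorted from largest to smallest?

Linear molecule, 6 cuts → 7 fragments:
  233 − 0 = 233 bp
  810 − 233 = 577 bp
  941 − 810 = 131 bp
  1188 − 941 = 247 bp
  2090 − 1188 = 902 bp
  2217 − 2090 = 127 bp
  2501 − 2217 = 284 bp
Sorted largest to smallest: 902, 577, 284, 247, 233, 131, 127 bp.

902, 577, 284, 247, 233, 131, 127 bp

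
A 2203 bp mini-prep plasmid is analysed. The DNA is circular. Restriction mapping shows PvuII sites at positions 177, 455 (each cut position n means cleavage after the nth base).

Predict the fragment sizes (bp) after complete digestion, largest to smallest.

Circular molecule, 2 cuts → 2 fragments:
  455 − 177 = 278 bp
  wrap: 2203 − 455 + 177 = 1925 bp
Sorted largest to smallest: 1925, 278 bp.

1925, 278 bp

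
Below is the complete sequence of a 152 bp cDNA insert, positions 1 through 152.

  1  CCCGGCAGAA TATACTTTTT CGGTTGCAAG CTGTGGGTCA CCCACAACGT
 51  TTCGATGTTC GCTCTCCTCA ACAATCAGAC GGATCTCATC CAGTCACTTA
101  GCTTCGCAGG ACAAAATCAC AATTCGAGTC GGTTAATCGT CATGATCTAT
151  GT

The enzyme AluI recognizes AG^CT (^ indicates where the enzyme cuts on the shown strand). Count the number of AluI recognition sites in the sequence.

AGCT occurs starting at positions 29, 100.
AluI cuts at 2 sites.

2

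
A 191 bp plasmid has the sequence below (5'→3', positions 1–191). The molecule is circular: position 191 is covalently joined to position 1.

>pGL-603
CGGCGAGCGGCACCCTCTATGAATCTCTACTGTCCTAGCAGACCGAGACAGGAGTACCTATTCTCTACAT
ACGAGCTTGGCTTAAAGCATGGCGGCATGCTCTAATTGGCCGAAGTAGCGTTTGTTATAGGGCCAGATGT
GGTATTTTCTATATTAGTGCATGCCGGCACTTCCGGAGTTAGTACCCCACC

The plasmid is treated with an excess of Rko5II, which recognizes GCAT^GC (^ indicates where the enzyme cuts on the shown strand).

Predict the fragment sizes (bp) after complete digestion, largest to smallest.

Rko5II sites (GCATGC) start at positions 95, 159.
Rko5II cuts after base 4 of each site, so after positions 98, 162.
Circular molecule, 2 cuts → 2 fragments:
  99–162 → 64 bp
  163–191 then 1–98 → 29 + 98 = 127 bp
Sorted largest to smallest: 127, 64 bp.

127, 64 bp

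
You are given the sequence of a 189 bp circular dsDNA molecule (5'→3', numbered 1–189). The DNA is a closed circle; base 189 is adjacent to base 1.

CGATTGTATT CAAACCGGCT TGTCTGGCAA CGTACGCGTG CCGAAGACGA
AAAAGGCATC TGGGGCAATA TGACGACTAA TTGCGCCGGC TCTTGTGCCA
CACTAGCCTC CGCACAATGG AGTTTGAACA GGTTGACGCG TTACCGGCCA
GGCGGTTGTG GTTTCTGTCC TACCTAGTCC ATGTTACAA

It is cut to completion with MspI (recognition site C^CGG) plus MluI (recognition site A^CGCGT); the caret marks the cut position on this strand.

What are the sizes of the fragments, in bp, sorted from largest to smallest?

MspI sites (CCGG) start at positions 15, 86, 144.
MspI cuts after the first base of each site, so after positions 15, 86, 144.
MluI sites (ACGCGT) start at positions 34, 136.
MluI cuts after the first base of each site, so after positions 34, 136.
Combined cut positions: 15, 34, 86, 136, 144.
Circular molecule, 5 cuts → 5 fragments:
  16–34 → 19 bp
  35–86 → 52 bp
  87–136 → 50 bp
  137–144 → 8 bp
  145–189 then 1–15 → 45 + 15 = 60 bp
Sorted largest to smallest: 60, 52, 50, 19, 8 bp.

60, 52, 50, 19, 8 bp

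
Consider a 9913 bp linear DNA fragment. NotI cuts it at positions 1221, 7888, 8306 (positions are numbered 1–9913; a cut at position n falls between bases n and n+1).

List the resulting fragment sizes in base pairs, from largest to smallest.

6667, 1607, 1221, 418 bp

Linear molecule, 3 cuts → 4 fragments:
  1221 − 0 = 1221 bp
  7888 − 1221 = 6667 bp
  8306 − 7888 = 418 bp
  9913 − 8306 = 1607 bp
Sorted largest to smallest: 6667, 1607, 1221, 418 bp.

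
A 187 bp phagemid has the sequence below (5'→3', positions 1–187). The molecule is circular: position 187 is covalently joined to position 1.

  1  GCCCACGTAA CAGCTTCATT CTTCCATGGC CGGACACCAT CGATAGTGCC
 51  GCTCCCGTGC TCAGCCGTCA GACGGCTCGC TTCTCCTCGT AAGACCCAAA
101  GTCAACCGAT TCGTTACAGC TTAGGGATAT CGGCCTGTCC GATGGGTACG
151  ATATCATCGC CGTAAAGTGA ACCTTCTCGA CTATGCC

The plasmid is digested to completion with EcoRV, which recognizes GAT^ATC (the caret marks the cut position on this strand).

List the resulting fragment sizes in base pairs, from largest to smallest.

163, 24 bp

EcoRV sites (GATATC) start at positions 126, 150.
EcoRV cuts after base 3 of each site, so after positions 128, 152.
Circular molecule, 2 cuts → 2 fragments:
  129–152 → 24 bp
  153–187 then 1–128 → 35 + 128 = 163 bp
Sorted largest to smallest: 163, 24 bp.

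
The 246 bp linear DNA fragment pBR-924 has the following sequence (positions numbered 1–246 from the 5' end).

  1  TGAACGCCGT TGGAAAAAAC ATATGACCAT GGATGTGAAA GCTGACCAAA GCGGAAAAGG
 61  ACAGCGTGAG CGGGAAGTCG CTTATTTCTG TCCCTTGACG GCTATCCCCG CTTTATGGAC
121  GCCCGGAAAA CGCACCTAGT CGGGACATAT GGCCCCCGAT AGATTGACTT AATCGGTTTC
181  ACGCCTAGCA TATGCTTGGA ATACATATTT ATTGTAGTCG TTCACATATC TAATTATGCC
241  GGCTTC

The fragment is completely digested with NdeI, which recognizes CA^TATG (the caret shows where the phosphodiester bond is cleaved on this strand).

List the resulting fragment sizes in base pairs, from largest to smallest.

NdeI sites (CATATG) start at positions 20, 146, 189.
NdeI cuts after base 2 of each site, so after positions 21, 147, 190.
Linear molecule, 3 cuts → 4 fragments:
  1–21 → 21 bp
  22–147 → 126 bp
  148–190 → 43 bp
  191–246 → 56 bp
Sorted largest to smallest: 126, 56, 43, 21 bp.

126, 56, 43, 21 bp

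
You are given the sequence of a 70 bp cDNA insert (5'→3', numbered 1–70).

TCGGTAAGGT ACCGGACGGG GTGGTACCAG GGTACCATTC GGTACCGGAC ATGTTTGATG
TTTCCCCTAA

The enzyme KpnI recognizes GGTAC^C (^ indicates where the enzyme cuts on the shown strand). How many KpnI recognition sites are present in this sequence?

4

GGTACC occurs starting at positions 8, 23, 31, 41.
KpnI cuts at 4 sites.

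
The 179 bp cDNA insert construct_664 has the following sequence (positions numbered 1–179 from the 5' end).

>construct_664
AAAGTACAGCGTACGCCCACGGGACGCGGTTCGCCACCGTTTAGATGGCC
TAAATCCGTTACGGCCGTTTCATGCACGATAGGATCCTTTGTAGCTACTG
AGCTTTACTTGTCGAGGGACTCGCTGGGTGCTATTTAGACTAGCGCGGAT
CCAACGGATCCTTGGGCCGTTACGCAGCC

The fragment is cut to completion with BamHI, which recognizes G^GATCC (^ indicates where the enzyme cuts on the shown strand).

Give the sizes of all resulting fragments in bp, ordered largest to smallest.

BamHI sites (GGATCC) start at positions 82, 147, 156.
BamHI cuts after the first base of each site, so after positions 82, 147, 156.
Linear molecule, 3 cuts → 4 fragments:
  1–82 → 82 bp
  83–147 → 65 bp
  148–156 → 9 bp
  157–179 → 23 bp
Sorted largest to smallest: 82, 65, 23, 9 bp.

82, 65, 23, 9 bp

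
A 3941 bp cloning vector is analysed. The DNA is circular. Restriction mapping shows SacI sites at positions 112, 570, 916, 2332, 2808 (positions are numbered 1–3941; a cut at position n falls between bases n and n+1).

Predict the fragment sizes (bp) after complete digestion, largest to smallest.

Circular molecule, 5 cuts → 5 fragments:
  570 − 112 = 458 bp
  916 − 570 = 346 bp
  2332 − 916 = 1416 bp
  2808 − 2332 = 476 bp
  wrap: 3941 − 2808 + 112 = 1245 bp
Sorted largest to smallest: 1416, 1245, 476, 458, 346 bp.

1416, 1245, 476, 458, 346 bp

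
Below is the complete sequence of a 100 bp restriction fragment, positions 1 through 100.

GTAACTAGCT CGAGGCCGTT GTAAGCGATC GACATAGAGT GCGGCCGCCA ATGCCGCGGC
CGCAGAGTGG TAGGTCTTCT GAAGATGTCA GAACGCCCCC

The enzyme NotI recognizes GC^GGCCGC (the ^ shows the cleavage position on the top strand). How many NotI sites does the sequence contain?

2

GCGGCCGC occurs starting at positions 41, 56.
NotI cuts at 2 sites.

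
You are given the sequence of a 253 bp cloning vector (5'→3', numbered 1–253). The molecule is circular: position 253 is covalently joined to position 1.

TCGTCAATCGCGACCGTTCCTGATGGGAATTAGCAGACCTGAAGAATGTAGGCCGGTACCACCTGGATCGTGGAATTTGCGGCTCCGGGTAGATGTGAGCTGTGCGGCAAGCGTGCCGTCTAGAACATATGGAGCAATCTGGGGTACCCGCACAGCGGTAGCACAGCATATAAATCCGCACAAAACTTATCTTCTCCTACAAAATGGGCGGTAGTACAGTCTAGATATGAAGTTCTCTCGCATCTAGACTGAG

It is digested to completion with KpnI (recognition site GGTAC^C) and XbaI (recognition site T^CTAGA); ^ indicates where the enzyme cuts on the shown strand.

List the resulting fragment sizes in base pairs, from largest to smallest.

73, 69, 60, 28, 23 bp

KpnI sites (GGTACC) start at positions 55, 143.
KpnI cuts after base 5 of each site (before the last base), so after positions 59, 147.
XbaI sites (TCTAGA) start at positions 119, 220, 243.
XbaI cuts after the first base of each site, so after positions 119, 220, 243.
Combined cut positions: 59, 119, 147, 220, 243.
Circular molecule, 5 cuts → 5 fragments:
  60–119 → 60 bp
  120–147 → 28 bp
  148–220 → 73 bp
  221–243 → 23 bp
  244–253 then 1–59 → 10 + 59 = 69 bp
Sorted largest to smallest: 73, 69, 60, 28, 23 bp.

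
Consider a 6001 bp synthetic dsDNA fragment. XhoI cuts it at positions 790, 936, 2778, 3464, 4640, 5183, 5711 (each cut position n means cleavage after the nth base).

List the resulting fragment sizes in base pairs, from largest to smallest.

Linear molecule, 7 cuts → 8 fragments:
  790 − 0 = 790 bp
  936 − 790 = 146 bp
  2778 − 936 = 1842 bp
  3464 − 2778 = 686 bp
  4640 − 3464 = 1176 bp
  5183 − 4640 = 543 bp
  5711 − 5183 = 528 bp
  6001 − 5711 = 290 bp
Sorted largest to smallest: 1842, 1176, 790, 686, 543, 528, 290, 146 bp.

1842, 1176, 790, 686, 543, 528, 290, 146 bp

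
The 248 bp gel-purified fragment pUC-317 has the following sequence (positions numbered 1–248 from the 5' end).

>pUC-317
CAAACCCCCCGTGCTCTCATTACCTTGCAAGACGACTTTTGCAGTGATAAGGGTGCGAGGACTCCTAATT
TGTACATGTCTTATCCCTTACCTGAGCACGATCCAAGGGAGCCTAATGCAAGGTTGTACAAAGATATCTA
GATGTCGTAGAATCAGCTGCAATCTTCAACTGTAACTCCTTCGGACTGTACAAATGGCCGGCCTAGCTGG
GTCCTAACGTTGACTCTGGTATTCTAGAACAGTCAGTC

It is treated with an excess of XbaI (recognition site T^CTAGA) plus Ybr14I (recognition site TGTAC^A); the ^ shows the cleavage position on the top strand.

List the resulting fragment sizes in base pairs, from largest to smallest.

75, 54, 54, 42, 15, 8 bp

XbaI sites (TCTAGA) start at positions 137, 233.
XbaI cuts after the first base of each site, so after positions 137, 233.
Ybr14I sites (TGTACA) start at positions 71, 125, 187.
Ybr14I cuts after base 5 of each site (before the last base), so after positions 75, 129, 191.
Combined cut positions: 75, 129, 137, 191, 233.
Linear molecule, 5 cuts → 6 fragments:
  1–75 → 75 bp
  76–129 → 54 bp
  130–137 → 8 bp
  138–191 → 54 bp
  192–233 → 42 bp
  234–248 → 15 bp
Sorted largest to smallest: 75, 54, 54, 42, 15, 8 bp.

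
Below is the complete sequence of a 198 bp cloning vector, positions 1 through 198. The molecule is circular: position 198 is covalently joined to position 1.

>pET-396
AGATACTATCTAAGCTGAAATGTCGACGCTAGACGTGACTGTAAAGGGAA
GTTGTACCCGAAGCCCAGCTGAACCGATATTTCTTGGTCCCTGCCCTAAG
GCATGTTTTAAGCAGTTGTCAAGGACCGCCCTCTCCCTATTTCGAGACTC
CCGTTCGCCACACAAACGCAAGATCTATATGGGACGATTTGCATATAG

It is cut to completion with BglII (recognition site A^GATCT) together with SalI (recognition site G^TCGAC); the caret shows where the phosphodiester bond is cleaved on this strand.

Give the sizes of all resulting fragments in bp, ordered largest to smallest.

The BglII site (AGATCT) starts at position 171.
BglII cuts after the first base of each site, so after position 171.
The SalI site (GTCGAC) starts at position 22.
SalI cuts after the first base of each site, so after position 22.
Combined cut positions: 22, 171.
Circular molecule, 2 cuts → 2 fragments:
  23–171 → 149 bp
  172–198 then 1–22 → 27 + 22 = 49 bp
Sorted largest to smallest: 149, 49 bp.

149, 49 bp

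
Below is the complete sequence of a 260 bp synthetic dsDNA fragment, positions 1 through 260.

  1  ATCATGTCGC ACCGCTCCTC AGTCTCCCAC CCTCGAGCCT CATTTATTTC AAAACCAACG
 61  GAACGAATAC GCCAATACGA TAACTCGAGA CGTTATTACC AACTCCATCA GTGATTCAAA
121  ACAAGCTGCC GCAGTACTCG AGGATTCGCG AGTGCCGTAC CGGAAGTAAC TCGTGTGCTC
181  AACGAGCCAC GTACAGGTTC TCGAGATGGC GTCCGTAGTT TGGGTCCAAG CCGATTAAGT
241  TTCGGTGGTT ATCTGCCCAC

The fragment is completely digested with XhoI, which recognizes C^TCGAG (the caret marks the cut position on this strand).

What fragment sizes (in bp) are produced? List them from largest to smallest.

XhoI sites (CTCGAG) start at positions 32, 84, 137, 200.
XhoI cuts after the first base of each site, so after positions 32, 84, 137, 200.
Linear molecule, 4 cuts → 5 fragments:
  1–32 → 32 bp
  33–84 → 52 bp
  85–137 → 53 bp
  138–200 → 63 bp
  201–260 → 60 bp
Sorted largest to smallest: 63, 60, 53, 52, 32 bp.

63, 60, 53, 52, 32 bp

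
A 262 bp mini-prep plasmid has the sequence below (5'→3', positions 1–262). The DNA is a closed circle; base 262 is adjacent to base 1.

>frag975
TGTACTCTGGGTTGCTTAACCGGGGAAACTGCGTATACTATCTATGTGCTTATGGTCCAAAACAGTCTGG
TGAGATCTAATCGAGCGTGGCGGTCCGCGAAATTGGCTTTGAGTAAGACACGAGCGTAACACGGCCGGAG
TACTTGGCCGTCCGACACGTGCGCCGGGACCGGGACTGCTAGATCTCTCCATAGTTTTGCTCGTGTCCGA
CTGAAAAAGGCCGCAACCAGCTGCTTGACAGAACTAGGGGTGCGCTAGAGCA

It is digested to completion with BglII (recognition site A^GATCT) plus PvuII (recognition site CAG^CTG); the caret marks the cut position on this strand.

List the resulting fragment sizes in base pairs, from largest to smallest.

108, 105, 49 bp

BglII sites (AGATCT) start at positions 73, 181.
BglII cuts after the first base of each site, so after positions 73, 181.
The PvuII site (CAGCTG) starts at position 228.
PvuII cuts after base 3 of each site, so after position 230.
Combined cut positions: 73, 181, 230.
Circular molecule, 3 cuts → 3 fragments:
  74–181 → 108 bp
  182–230 → 49 bp
  231–262 then 1–73 → 32 + 73 = 105 bp
Sorted largest to smallest: 108, 105, 49 bp.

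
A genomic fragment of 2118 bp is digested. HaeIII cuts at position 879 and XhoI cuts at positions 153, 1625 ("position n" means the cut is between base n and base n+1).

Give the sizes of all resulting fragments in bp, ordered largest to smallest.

746, 726, 493, 153 bp

Combined cut positions (sorted): 153, 879, 1625.
Linear molecule, 3 cuts → 4 fragments:
  153 − 0 = 153 bp
  879 − 153 = 726 bp
  1625 − 879 = 746 bp
  2118 − 1625 = 493 bp
Sorted largest to smallest: 746, 726, 493, 153 bp.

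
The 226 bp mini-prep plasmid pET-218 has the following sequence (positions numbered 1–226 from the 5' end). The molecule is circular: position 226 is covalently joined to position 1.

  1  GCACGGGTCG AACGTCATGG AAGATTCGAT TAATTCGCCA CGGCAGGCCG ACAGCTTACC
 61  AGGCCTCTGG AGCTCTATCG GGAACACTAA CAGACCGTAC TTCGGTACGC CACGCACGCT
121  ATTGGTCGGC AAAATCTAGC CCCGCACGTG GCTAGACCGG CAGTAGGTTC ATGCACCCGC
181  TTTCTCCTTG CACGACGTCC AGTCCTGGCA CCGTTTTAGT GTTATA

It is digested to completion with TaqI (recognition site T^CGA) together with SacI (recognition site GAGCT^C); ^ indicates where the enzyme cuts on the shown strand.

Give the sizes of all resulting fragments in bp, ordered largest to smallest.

TaqI sites (TCGA) start at positions 8, 26.
TaqI cuts after the first base of each site, so after positions 8, 26.
The SacI site (GAGCTC) starts at position 70.
SacI cuts after base 5 of each site (before the last base), so after position 74.
Combined cut positions: 8, 26, 74.
Circular molecule, 3 cuts → 3 fragments:
  9–26 → 18 bp
  27–74 → 48 bp
  75–226 then 1–8 → 152 + 8 = 160 bp
Sorted largest to smallest: 160, 48, 18 bp.

160, 48, 18 bp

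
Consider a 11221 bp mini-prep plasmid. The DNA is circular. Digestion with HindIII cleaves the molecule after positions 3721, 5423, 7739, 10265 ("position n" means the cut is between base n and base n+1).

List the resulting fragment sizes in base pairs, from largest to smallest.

Circular molecule, 4 cuts → 4 fragments:
  5423 − 3721 = 1702 bp
  7739 − 5423 = 2316 bp
  10265 − 7739 = 2526 bp
  wrap: 11221 − 10265 + 3721 = 4677 bp
Sorted largest to smallest: 4677, 2526, 2316, 1702 bp.

4677, 2526, 2316, 1702 bp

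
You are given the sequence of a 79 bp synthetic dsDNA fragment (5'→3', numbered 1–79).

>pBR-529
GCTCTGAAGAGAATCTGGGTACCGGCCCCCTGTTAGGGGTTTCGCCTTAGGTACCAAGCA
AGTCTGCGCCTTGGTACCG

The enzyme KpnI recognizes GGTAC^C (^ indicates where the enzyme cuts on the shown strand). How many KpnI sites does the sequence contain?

3

GGTACC occurs starting at positions 18, 50, 73.
KpnI cuts at 3 sites.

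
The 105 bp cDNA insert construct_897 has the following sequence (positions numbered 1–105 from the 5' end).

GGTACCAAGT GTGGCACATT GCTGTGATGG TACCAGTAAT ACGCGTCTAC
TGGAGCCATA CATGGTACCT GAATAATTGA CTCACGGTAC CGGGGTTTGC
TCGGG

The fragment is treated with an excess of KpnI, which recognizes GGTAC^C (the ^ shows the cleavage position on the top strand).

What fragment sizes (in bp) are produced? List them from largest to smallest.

KpnI sites (GGTACC) start at positions 1, 29, 64, 86.
KpnI cuts after base 5 of each site (before the last base), so after positions 5, 33, 68, 90.
Linear molecule, 4 cuts → 5 fragments:
  1–5 → 5 bp
  6–33 → 28 bp
  34–68 → 35 bp
  69–90 → 22 bp
  91–105 → 15 bp
Sorted largest to smallest: 35, 28, 22, 15, 5 bp.

35, 28, 22, 15, 5 bp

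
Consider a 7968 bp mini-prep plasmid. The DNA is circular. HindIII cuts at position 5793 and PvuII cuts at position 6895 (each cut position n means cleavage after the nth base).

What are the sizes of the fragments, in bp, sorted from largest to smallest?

6866, 1102 bp

Combined cut positions (sorted): 5793, 6895.
Circular molecule, 2 cuts → 2 fragments:
  6895 − 5793 = 1102 bp
  wrap: 7968 − 6895 + 5793 = 6866 bp
Sorted largest to smallest: 6866, 1102 bp.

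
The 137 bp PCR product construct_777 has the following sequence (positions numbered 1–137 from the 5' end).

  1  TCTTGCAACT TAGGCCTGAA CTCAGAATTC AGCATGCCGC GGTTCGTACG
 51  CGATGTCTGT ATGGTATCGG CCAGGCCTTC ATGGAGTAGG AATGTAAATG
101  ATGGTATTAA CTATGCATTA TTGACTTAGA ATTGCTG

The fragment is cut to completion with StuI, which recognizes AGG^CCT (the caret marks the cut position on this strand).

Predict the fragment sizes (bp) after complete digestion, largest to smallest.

62, 61, 14 bp

StuI sites (AGGCCT) start at positions 12, 73.
StuI cuts after base 3 of each site, so after positions 14, 75.
Linear molecule, 2 cuts → 3 fragments:
  1–14 → 14 bp
  15–75 → 61 bp
  76–137 → 62 bp
Sorted largest to smallest: 62, 61, 14 bp.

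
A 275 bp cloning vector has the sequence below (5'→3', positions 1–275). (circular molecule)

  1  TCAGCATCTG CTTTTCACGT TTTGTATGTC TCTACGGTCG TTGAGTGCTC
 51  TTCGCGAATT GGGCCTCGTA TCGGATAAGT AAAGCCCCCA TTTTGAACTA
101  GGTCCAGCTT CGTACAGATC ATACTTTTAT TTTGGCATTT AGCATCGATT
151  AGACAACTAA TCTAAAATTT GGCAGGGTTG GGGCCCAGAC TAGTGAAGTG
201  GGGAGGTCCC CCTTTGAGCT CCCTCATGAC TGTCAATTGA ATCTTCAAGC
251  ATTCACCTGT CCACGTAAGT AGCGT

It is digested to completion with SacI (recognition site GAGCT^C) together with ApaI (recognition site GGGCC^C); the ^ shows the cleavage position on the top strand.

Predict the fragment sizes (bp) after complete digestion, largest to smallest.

240, 35 bp

The SacI site (GAGCTC) starts at position 216.
SacI cuts after base 5 of each site (before the last base), so after position 220.
The ApaI site (GGGCCC) starts at position 181.
ApaI cuts after base 5 of each site (before the last base), so after position 185.
Combined cut positions: 185, 220.
Circular molecule, 2 cuts → 2 fragments:
  186–220 → 35 bp
  221–275 then 1–185 → 55 + 185 = 240 bp
Sorted largest to smallest: 240, 35 bp.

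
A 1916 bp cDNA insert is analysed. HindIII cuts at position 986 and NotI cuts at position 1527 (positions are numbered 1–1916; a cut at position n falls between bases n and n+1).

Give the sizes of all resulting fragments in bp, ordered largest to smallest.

986, 541, 389 bp

Combined cut positions (sorted): 986, 1527.
Linear molecule, 2 cuts → 3 fragments:
  986 − 0 = 986 bp
  1527 − 986 = 541 bp
  1916 − 1527 = 389 bp
Sorted largest to smallest: 986, 541, 389 bp.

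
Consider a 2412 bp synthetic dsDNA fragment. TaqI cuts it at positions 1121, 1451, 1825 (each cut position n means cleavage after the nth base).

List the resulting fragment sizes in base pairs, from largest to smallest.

Linear molecule, 3 cuts → 4 fragments:
  1121 − 0 = 1121 bp
  1451 − 1121 = 330 bp
  1825 − 1451 = 374 bp
  2412 − 1825 = 587 bp
Sorted largest to smallest: 1121, 587, 374, 330 bp.

1121, 587, 374, 330 bp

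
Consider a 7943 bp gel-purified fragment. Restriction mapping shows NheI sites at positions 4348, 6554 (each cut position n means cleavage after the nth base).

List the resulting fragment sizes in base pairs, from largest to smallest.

Linear molecule, 2 cuts → 3 fragments:
  4348 − 0 = 4348 bp
  6554 − 4348 = 2206 bp
  7943 − 6554 = 1389 bp
Sorted largest to smallest: 4348, 2206, 1389 bp.

4348, 2206, 1389 bp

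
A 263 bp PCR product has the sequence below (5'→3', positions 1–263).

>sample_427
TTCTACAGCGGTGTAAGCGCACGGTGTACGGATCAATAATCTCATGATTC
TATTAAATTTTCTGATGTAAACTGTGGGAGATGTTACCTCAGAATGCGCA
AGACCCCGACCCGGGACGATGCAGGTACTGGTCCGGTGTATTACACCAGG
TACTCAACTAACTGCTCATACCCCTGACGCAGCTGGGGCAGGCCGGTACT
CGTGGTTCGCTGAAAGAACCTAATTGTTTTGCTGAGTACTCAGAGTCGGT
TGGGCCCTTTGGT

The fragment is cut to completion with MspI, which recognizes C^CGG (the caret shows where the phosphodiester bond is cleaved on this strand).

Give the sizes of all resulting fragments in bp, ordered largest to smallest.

111, 70, 60, 22 bp

MspI sites (CCGG) start at positions 111, 133, 193.
MspI cuts after the first base of each site, so after positions 111, 133, 193.
Linear molecule, 3 cuts → 4 fragments:
  1–111 → 111 bp
  112–133 → 22 bp
  134–193 → 60 bp
  194–263 → 70 bp
Sorted largest to smallest: 111, 70, 60, 22 bp.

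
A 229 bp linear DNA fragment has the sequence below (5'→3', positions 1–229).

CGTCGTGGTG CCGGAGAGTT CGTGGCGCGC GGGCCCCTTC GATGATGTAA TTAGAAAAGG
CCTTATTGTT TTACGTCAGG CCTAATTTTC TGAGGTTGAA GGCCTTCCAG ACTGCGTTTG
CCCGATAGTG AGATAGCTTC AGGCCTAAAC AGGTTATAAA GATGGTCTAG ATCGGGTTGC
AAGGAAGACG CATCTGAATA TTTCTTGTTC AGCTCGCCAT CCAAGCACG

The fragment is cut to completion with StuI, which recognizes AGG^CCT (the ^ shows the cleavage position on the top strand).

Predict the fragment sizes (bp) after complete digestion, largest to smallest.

86, 60, 41, 22, 20 bp

StuI sites (AGGCCT) start at positions 58, 78, 100, 141.
StuI cuts after base 3 of each site, so after positions 60, 80, 102, 143.
Linear molecule, 4 cuts → 5 fragments:
  1–60 → 60 bp
  61–80 → 20 bp
  81–102 → 22 bp
  103–143 → 41 bp
  144–229 → 86 bp
Sorted largest to smallest: 86, 60, 41, 22, 20 bp.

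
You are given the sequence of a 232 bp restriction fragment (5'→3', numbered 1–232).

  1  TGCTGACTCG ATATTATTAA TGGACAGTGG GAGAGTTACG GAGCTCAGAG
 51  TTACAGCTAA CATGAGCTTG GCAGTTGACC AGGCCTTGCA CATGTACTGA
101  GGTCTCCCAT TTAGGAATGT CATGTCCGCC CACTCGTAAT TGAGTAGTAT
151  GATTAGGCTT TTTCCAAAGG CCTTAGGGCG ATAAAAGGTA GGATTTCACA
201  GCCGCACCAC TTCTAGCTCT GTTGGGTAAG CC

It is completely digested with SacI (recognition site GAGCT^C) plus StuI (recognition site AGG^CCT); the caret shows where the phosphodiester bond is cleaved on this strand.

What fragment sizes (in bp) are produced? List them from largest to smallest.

87, 62, 45, 38 bp

The SacI site (GAGCTC) starts at position 41.
SacI cuts after base 5 of each site (before the last base), so after position 45.
StuI sites (AGGCCT) start at positions 81, 168.
StuI cuts after base 3 of each site, so after positions 83, 170.
Combined cut positions: 45, 83, 170.
Linear molecule, 3 cuts → 4 fragments:
  1–45 → 45 bp
  46–83 → 38 bp
  84–170 → 87 bp
  171–232 → 62 bp
Sorted largest to smallest: 87, 62, 45, 38 bp.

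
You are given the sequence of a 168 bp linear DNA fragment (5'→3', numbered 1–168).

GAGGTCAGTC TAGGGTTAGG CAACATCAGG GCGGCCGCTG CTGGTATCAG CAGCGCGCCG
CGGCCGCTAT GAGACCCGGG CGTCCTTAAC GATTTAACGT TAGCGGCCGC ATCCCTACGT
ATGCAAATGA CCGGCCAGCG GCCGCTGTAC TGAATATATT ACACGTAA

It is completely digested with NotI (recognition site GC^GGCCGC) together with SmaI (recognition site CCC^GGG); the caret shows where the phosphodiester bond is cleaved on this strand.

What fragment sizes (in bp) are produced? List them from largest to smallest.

35, 32, 29, 29, 27, 16 bp

NotI sites (GCGGCCGC) start at positions 31, 60, 103, 138.
NotI cuts after base 2 of each site, so after positions 32, 61, 104, 139.
The SmaI site (CCCGGG) starts at position 75.
SmaI cuts after base 3 of each site, so after position 77.
Combined cut positions: 32, 61, 77, 104, 139.
Linear molecule, 5 cuts → 6 fragments:
  1–32 → 32 bp
  33–61 → 29 bp
  62–77 → 16 bp
  78–104 → 27 bp
  105–139 → 35 bp
  140–168 → 29 bp
Sorted largest to smallest: 35, 32, 29, 29, 27, 16 bp.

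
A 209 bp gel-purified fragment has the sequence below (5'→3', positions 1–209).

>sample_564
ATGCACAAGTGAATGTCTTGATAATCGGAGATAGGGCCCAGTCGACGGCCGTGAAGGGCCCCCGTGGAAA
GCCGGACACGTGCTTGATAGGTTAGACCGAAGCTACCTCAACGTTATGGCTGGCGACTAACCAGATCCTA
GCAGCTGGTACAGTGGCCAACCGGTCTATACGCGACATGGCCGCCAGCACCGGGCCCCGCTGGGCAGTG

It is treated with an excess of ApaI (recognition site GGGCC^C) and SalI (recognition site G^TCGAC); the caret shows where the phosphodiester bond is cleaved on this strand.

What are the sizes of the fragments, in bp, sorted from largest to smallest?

ApaI sites (GGGCCC) start at positions 34, 56, 192.
ApaI cuts after base 5 of each site (before the last base), so after positions 38, 60, 196.
The SalI site (GTCGAC) starts at position 41.
SalI cuts after the first base of each site, so after position 41.
Combined cut positions: 38, 41, 60, 196.
Linear molecule, 4 cuts → 5 fragments:
  1–38 → 38 bp
  39–41 → 3 bp
  42–60 → 19 bp
  61–196 → 136 bp
  197–209 → 13 bp
Sorted largest to smallest: 136, 38, 19, 13, 3 bp.

136, 38, 19, 13, 3 bp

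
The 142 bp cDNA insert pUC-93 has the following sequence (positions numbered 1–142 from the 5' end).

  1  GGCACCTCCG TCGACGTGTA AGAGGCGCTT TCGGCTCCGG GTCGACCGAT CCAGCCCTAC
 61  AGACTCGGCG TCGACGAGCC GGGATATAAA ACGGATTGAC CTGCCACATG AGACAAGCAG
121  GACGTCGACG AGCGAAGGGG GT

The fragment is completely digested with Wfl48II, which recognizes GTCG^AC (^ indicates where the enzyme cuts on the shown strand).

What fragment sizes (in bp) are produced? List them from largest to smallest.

54, 31, 29, 15, 13 bp

Wfl48II sites (GTCGAC) start at positions 10, 41, 70, 124.
Wfl48II cuts after base 4 of each site, so after positions 13, 44, 73, 127.
Linear molecule, 4 cuts → 5 fragments:
  1–13 → 13 bp
  14–44 → 31 bp
  45–73 → 29 bp
  74–127 → 54 bp
  128–142 → 15 bp
Sorted largest to smallest: 54, 31, 29, 15, 13 bp.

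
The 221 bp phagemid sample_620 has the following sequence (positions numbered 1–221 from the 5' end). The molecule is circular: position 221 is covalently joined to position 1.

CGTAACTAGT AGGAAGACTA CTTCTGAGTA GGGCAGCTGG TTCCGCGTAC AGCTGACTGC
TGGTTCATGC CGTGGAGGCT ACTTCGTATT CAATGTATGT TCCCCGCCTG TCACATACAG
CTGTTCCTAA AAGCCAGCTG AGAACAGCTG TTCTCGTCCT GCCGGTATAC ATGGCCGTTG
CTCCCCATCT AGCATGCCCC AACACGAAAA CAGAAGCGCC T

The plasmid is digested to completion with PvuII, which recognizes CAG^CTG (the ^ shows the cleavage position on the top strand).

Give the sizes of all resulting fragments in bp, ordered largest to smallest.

110, 68, 17, 16, 10 bp

PvuII sites (CAGCTG) start at positions 34, 50, 118, 135, 145.
PvuII cuts after base 3 of each site, so after positions 36, 52, 120, 137, 147.
Circular molecule, 5 cuts → 5 fragments:
  37–52 → 16 bp
  53–120 → 68 bp
  121–137 → 17 bp
  138–147 → 10 bp
  148–221 then 1–36 → 74 + 36 = 110 bp
Sorted largest to smallest: 110, 68, 17, 16, 10 bp.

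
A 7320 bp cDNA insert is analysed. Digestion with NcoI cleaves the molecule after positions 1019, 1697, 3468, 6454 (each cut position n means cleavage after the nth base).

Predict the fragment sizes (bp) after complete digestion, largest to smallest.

2986, 1771, 1019, 866, 678 bp

Linear molecule, 4 cuts → 5 fragments:
  1019 − 0 = 1019 bp
  1697 − 1019 = 678 bp
  3468 − 1697 = 1771 bp
  6454 − 3468 = 2986 bp
  7320 − 6454 = 866 bp
Sorted largest to smallest: 2986, 1771, 1019, 866, 678 bp.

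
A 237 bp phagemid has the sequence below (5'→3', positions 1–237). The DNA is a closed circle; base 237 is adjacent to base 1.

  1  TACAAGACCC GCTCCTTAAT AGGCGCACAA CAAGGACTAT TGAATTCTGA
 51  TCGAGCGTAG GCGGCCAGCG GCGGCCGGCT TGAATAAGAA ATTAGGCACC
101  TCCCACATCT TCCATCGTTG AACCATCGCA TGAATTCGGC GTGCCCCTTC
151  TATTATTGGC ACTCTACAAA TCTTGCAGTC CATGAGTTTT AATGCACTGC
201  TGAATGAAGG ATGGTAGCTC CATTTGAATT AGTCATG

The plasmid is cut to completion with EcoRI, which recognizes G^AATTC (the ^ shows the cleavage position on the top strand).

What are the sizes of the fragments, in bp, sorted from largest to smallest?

EcoRI sites (GAATTC) start at positions 42, 132.
EcoRI cuts after the first base of each site, so after positions 42, 132.
Circular molecule, 2 cuts → 2 fragments:
  43–132 → 90 bp
  133–237 then 1–42 → 105 + 42 = 147 bp
Sorted largest to smallest: 147, 90 bp.

147, 90 bp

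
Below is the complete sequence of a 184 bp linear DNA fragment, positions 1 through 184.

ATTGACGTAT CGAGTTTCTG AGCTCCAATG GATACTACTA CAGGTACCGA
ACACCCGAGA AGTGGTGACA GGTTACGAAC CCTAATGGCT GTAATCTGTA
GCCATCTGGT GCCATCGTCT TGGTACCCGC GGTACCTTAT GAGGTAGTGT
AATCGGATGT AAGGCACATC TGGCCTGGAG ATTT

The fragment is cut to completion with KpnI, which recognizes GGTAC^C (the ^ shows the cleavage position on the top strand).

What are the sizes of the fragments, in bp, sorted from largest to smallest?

KpnI sites (GGTACC) start at positions 43, 122, 131.
KpnI cuts after base 5 of each site (before the last base), so after positions 47, 126, 135.
Linear molecule, 3 cuts → 4 fragments:
  1–47 → 47 bp
  48–126 → 79 bp
  127–135 → 9 bp
  136–184 → 49 bp
Sorted largest to smallest: 79, 49, 47, 9 bp.

79, 49, 47, 9 bp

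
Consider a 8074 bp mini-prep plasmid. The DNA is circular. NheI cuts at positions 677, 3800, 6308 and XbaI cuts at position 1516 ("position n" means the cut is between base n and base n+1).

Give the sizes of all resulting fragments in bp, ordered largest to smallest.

2508, 2443, 2284, 839 bp

Combined cut positions (sorted): 677, 1516, 3800, 6308.
Circular molecule, 4 cuts → 4 fragments:
  1516 − 677 = 839 bp
  3800 − 1516 = 2284 bp
  6308 − 3800 = 2508 bp
  wrap: 8074 − 6308 + 677 = 2443 bp
Sorted largest to smallest: 2508, 2443, 2284, 839 bp.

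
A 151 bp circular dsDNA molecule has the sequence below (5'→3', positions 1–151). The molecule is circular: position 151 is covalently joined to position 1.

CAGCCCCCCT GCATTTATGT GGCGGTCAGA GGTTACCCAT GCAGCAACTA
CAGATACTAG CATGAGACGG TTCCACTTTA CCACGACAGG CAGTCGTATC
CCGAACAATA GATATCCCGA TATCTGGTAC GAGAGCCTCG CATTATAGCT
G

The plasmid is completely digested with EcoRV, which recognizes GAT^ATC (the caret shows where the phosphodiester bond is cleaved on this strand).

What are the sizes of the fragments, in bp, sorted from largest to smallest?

EcoRV sites (GATATC) start at positions 111, 119.
EcoRV cuts after base 3 of each site, so after positions 113, 121.
Circular molecule, 2 cuts → 2 fragments:
  114–121 → 8 bp
  122–151 then 1–113 → 30 + 113 = 143 bp
Sorted largest to smallest: 143, 8 bp.

143, 8 bp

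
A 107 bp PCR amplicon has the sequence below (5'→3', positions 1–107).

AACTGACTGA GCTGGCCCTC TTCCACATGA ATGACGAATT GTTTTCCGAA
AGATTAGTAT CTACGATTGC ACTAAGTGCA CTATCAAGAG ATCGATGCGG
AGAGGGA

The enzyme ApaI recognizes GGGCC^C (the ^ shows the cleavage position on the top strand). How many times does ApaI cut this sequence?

No occurrence of GGGCCC is present in the sequence.
ApaI does not cut: 0 sites.

0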